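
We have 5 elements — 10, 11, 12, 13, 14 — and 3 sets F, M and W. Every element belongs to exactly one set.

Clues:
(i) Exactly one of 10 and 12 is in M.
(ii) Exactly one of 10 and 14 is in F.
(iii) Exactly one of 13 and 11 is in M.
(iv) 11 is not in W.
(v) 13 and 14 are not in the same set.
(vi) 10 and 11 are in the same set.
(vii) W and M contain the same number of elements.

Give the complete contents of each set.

F = {14}; M = {10, 11}; W = {12, 13}

From (iv): 11 ∉ W.
(vi): 10 matches 11: 10 ∉ W.
Suppose 10 ∈ F: no assignment then satisfies all the clues, so 10 ∉ F.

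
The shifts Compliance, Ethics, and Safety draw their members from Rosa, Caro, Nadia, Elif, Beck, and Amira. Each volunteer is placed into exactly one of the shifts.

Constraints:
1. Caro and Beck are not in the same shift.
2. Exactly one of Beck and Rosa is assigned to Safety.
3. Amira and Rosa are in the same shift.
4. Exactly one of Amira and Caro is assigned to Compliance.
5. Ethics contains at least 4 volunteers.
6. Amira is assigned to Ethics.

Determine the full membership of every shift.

From (6): Amira ∈ Ethics.
(3): Rosa matches Amira: Rosa ∉ Compliance.
(3): Rosa matches Amira: Rosa ∈ Ethics.
(4) (exactly one): Caro ∈ Compliance.
(1): Beck ∉ Compliance.
(2) (exactly one): Beck ∈ Safety.
(5): only 4 candidates remain for Ethics, so all are in.

Compliance = {Caro}; Ethics = {Amira, Elif, Nadia, Rosa}; Safety = {Beck}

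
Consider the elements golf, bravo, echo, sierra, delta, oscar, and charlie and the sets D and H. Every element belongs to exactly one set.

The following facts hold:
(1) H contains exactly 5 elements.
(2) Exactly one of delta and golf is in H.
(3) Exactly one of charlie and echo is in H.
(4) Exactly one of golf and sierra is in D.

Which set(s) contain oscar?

oscar: H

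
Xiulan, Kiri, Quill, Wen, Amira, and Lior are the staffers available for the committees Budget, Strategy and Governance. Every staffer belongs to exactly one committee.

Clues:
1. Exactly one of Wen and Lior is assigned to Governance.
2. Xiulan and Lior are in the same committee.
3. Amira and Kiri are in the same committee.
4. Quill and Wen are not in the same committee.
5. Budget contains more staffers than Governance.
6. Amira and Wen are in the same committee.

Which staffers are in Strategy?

Strategy = {Quill}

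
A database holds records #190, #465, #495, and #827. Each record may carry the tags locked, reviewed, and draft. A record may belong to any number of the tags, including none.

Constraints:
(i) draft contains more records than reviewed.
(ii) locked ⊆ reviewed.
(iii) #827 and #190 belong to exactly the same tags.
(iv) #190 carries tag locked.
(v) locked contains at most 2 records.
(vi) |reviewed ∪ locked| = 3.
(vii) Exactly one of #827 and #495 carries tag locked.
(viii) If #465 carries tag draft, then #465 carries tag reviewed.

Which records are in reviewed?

reviewed = {#190, #465, #827}

From (iv): #190 ∈ locked.
(ii) with #190 ∈ locked: #190 ∈ reviewed.
(iii): #827 matches #190: #827 ∈ locked.
(iii): #827 matches #190: #827 ∈ reviewed.
(v): locked already has 2, so the rest are out.
Suppose #465 ∉ reviewed: no assignment then satisfies all the clues, so #465 ∈ reviewed.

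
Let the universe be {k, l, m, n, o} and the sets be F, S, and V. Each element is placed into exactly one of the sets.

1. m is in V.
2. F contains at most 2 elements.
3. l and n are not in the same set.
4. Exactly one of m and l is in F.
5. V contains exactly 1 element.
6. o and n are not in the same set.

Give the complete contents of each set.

F = {l, o}; S = {k, n}; V = {m}

From (1): m ∈ V.
(4) (exactly one): l ∈ F.
(5): V already has 1, so the rest are out.
(3): n ∉ F.
Only one set left: n ∈ S.
(6): o ∉ S.
Only one set left: o ∈ F.
(2): F already has 2, so the rest are out.
Only one set left: k ∈ S.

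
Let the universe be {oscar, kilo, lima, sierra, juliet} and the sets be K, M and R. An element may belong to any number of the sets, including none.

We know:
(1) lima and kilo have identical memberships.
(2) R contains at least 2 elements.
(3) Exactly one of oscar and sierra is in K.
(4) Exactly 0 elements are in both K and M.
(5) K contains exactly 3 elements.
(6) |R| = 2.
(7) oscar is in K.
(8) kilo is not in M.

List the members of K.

K = {kilo, lima, oscar}

From (7): oscar ∈ K.
From (8): kilo ∉ M.
(1): lima matches kilo: lima ∉ M.
(3) (exactly one): sierra ∉ K.
Suppose kilo ∉ K: no assignment then satisfies all the clues, so kilo ∈ K.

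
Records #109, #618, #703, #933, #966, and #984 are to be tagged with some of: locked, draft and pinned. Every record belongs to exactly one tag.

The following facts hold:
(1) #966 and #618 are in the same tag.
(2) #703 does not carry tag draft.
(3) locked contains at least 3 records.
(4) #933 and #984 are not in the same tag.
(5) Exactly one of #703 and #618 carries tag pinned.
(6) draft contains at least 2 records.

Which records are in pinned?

pinned = {#703}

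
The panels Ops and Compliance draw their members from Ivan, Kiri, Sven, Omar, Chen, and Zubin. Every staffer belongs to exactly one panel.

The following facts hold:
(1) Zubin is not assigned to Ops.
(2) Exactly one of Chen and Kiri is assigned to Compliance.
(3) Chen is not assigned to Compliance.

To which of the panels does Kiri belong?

From (1): Zubin ∉ Ops.
From (3): Chen ∉ Compliance.
(2) (exactly one): Kiri ∈ Compliance.
Only one panel left: Chen ∈ Ops.
Only one panel left: Zubin ∈ Compliance.

Kiri: Compliance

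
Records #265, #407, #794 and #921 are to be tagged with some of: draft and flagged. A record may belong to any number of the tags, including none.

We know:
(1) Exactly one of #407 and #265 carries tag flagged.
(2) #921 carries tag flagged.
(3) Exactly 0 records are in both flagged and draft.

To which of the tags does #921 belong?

From (2): #921 ∈ flagged.
Suppose #921 ∈ draft: no assignment then satisfies all the clues, so #921 ∉ draft.

#921: flagged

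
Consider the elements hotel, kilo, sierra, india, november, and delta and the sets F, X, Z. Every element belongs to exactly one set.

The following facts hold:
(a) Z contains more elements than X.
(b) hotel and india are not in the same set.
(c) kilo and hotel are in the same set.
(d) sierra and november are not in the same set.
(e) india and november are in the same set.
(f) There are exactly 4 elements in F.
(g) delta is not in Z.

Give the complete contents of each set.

F = {delta, hotel, kilo, sierra}; X = {}; Z = {india, november}

From (g): delta ∉ Z.
Suppose hotel ∉ F: no assignment then satisfies all the clues, so hotel ∈ F.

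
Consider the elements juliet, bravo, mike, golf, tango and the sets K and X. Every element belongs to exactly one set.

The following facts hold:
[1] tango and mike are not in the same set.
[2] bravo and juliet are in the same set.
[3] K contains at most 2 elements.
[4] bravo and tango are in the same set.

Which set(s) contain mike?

mike: K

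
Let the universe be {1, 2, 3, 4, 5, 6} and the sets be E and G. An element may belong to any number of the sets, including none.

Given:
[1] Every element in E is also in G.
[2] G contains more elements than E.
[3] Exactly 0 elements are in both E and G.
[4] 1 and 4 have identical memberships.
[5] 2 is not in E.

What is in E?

From (5): 2 ∉ E.
Suppose 1 ∈ E: no assignment then satisfies all the clues, so 1 ∉ E.

E = {}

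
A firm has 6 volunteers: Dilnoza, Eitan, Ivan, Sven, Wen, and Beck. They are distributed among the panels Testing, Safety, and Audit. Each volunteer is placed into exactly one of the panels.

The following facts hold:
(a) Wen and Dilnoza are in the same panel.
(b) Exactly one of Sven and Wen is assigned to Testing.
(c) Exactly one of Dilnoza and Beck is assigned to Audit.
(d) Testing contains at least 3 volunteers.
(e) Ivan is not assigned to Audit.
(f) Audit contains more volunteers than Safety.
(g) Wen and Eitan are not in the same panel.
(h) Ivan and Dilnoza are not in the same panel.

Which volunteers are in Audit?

Audit = {Dilnoza, Wen}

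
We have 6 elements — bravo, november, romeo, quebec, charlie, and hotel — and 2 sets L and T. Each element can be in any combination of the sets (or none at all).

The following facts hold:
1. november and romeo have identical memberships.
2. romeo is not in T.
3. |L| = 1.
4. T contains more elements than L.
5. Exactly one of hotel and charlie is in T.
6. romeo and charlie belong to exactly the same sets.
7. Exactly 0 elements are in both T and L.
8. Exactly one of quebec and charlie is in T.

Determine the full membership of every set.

L = {bravo}; T = {hotel, quebec}

From (2): romeo ∉ T.
(1): november matches romeo: november ∉ T.
(6): charlie matches romeo: charlie ∉ T.
(8) (exactly one): quebec ∈ T.
(5) (exactly one): hotel ∈ T.
Suppose bravo ∉ L: no assignment then satisfies all the clues, so bravo ∈ L.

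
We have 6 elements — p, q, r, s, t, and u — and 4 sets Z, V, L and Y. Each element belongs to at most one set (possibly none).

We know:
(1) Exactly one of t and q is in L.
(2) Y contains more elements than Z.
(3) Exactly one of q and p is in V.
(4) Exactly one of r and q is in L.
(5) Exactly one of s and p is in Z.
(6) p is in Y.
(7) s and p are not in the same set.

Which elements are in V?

From (6): p ∈ Y.
(3) (exactly one): q ∈ V.
(4) (exactly one): r ∈ L.
(5) (exactly one): s ∈ Z.
(1) (exactly one): t ∈ L.
Suppose u ∈ V: no assignment then satisfies all the clues, so u ∉ V.

V = {q}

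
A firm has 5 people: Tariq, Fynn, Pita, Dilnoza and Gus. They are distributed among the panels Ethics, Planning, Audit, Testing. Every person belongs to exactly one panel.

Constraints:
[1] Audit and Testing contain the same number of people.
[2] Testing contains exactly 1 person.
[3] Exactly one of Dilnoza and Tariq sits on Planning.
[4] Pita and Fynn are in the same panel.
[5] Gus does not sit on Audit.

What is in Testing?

Testing = {Gus}

From (5): Gus ∉ Audit.
Suppose Tariq ∈ Testing: no assignment then satisfies all the clues, so Tariq ∉ Testing.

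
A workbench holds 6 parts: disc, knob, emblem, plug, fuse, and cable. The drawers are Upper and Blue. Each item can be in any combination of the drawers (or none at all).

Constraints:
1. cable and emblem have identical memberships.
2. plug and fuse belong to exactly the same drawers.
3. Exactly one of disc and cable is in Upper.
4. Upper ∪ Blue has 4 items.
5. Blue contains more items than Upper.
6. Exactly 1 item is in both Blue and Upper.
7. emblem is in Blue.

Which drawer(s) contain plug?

plug: none

From (7): emblem ∈ Blue.
(1): cable matches emblem: cable ∈ Blue.
Suppose plug ∈ Upper: no assignment then satisfies all the clues, so plug ∉ Upper.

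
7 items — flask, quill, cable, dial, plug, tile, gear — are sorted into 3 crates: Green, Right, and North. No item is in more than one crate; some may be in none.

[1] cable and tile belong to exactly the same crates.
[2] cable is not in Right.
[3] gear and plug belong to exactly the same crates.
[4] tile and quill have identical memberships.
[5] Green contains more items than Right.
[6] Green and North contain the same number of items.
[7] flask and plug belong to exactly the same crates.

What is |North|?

3

From (2): cable ∉ Right.
(1): tile matches cable: tile ∉ Right.
(4): quill matches tile: quill ∉ Right.
Suppose flask ∈ Right: no assignment then satisfies all the clues, so flask ∉ Right.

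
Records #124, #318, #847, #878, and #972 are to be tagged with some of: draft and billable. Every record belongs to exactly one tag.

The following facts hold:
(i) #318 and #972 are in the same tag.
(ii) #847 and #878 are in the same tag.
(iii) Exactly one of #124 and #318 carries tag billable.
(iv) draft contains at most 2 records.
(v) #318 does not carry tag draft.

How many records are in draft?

1

From (v): #318 ∉ draft.
(i): #972 matches #318: #972 ∉ draft.
Only one tag left: #318 ∈ billable.
Only one tag left: #972 ∈ billable.
(iii) (exactly one): #124 ∉ billable.
Only one tag left: #124 ∈ draft.
Suppose #847 ∈ draft: no assignment then satisfies all the clues, so #847 ∉ draft.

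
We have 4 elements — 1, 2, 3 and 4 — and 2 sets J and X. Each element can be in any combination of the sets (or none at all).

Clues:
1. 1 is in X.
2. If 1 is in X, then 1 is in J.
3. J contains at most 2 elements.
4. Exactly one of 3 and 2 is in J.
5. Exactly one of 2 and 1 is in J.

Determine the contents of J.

J = {1, 3}

From (1): 1 ∈ X.
(2): 1 ∈ J.
(5) (exactly one): 2 ∉ J.
(4) (exactly one): 3 ∈ J.
(3): J already has 2, so the rest are out.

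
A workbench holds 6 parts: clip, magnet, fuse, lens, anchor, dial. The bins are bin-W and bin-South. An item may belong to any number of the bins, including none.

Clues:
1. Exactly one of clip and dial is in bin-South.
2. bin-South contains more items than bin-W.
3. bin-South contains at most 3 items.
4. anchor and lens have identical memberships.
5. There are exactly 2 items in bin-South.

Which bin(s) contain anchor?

anchor: none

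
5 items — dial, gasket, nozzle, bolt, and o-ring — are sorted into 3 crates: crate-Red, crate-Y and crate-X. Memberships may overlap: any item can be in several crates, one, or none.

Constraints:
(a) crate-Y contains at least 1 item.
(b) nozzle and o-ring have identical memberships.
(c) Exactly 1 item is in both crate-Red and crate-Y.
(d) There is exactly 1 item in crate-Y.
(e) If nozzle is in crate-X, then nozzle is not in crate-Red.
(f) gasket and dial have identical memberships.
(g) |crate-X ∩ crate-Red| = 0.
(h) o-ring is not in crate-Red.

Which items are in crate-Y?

crate-Y = {bolt}

From (h): o-ring ∉ crate-Red.
(b): nozzle matches o-ring: nozzle ∉ crate-Red.
Suppose dial ∈ crate-Y: no assignment then satisfies all the clues, so dial ∉ crate-Y.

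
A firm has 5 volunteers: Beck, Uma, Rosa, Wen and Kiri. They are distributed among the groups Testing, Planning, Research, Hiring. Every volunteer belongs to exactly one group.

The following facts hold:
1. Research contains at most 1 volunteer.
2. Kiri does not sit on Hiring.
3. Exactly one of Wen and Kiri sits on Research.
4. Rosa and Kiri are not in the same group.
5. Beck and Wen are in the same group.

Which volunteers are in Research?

Research = {Kiri}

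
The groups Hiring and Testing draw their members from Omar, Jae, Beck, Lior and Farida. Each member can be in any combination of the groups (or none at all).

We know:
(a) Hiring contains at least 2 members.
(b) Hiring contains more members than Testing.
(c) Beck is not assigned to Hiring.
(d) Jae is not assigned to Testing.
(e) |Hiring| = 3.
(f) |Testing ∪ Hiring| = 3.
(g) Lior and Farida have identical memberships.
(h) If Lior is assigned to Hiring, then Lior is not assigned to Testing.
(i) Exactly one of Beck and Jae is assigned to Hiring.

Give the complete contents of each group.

From (c): Beck ∉ Hiring.
From (d): Jae ∉ Testing.
(i) (exactly one): Jae ∈ Hiring.
Suppose Omar ∈ Hiring: no assignment then satisfies all the clues, so Omar ∉ Hiring.

Hiring = {Farida, Jae, Lior}; Testing = {}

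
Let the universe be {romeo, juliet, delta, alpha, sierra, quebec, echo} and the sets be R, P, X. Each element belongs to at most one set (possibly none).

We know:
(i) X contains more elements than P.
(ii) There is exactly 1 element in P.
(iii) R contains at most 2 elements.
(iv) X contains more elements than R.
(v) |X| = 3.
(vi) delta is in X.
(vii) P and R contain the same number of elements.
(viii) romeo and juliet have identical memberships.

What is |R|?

1

From (vi): delta ∈ X.
Suppose romeo ∈ R: no assignment then satisfies all the clues, so romeo ∉ R.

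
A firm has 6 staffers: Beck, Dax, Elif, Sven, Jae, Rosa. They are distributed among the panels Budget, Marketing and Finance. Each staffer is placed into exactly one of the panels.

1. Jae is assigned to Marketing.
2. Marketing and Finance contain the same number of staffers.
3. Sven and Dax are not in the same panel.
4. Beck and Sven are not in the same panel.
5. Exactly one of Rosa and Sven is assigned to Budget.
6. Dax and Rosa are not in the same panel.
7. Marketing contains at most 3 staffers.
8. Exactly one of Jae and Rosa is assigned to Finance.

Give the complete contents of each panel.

Budget = {Elif, Sven}; Marketing = {Dax, Jae}; Finance = {Beck, Rosa}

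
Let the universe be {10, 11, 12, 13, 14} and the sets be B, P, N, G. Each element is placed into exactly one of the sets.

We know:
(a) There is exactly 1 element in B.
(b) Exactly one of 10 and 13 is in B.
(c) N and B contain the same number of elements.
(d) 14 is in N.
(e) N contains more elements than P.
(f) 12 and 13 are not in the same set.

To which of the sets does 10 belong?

10: G

From (d): 14 ∈ N.
Suppose 10 ∈ B: no assignment then satisfies all the clues, so 10 ∉ B.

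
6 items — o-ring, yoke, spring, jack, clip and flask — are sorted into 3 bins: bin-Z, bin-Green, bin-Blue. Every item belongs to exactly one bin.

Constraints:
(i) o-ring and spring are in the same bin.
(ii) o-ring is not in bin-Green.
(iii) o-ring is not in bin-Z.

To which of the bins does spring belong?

From (ii): o-ring ∉ bin-Green.
From (iii): o-ring ∉ bin-Z.
(i): spring matches o-ring: spring ∉ bin-Z.
(i): spring matches o-ring: spring ∉ bin-Green.
Only one bin left: o-ring ∈ bin-Blue.
Only one bin left: spring ∈ bin-Blue.

spring: bin-Blue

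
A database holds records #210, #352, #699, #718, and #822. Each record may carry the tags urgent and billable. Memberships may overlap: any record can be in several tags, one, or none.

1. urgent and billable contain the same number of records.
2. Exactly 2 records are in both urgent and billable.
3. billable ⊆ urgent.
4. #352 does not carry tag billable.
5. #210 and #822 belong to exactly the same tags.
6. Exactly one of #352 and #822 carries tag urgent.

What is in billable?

billable = {#210, #822}

From (4): #352 ∉ billable.
Suppose #210 ∉ billable: no assignment then satisfies all the clues, so #210 ∈ billable.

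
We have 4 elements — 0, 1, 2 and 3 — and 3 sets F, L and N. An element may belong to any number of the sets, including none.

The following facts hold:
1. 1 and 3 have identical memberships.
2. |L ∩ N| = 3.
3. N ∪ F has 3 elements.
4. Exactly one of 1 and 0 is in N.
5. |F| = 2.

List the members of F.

F = {1, 3}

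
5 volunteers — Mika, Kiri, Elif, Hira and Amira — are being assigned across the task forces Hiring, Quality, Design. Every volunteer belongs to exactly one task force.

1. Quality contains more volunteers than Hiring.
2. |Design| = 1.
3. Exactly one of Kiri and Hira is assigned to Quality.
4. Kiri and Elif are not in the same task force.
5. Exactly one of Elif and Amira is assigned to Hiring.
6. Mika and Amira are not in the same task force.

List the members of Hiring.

Hiring = {Amira}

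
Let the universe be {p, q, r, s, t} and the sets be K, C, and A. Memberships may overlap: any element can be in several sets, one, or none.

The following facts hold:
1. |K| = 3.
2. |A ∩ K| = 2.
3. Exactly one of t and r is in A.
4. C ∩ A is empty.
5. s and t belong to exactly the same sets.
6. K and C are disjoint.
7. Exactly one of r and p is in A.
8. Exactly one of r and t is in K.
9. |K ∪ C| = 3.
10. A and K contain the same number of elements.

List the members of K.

K = {q, s, t}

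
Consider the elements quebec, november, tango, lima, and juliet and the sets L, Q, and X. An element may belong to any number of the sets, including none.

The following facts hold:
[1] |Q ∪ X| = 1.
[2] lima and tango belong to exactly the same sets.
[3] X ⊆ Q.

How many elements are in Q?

1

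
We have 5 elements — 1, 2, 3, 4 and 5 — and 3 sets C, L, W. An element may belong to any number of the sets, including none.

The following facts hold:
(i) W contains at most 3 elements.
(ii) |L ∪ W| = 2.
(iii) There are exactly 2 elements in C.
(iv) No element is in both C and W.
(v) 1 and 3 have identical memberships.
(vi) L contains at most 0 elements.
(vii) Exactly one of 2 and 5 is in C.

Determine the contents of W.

W = {1, 3}

(vi): L already has 0, so the rest are out.
Suppose 1 ∉ W: no assignment then satisfies all the clues, so 1 ∈ W.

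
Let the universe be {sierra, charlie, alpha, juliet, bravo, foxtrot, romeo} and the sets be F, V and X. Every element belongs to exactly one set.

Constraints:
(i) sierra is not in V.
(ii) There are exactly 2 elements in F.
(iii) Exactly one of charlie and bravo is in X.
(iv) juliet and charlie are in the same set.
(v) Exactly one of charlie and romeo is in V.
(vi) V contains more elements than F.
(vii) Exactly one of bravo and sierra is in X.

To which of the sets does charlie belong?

charlie: V

From (i): sierra ∉ V.
Suppose charlie ∈ F: no assignment then satisfies all the clues, so charlie ∉ F.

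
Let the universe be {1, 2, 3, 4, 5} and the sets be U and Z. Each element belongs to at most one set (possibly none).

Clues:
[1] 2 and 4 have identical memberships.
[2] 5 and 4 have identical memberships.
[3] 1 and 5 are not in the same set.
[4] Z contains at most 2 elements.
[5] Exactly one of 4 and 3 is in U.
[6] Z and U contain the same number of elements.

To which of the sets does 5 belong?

5: none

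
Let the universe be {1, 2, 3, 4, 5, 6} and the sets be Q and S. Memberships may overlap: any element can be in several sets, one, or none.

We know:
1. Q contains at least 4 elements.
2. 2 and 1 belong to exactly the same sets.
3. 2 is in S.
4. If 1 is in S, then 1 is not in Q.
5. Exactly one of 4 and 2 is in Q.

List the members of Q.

From (3): 2 ∈ S.
(2): 1 matches 2: 1 ∈ S.
(4): 1 ∉ Q.
(2): 2 matches 1: 2 ∉ Q.
(5) (exactly one): 4 ∈ Q.
(1): only 4 candidates remain for Q, so all are in.

Q = {3, 4, 5, 6}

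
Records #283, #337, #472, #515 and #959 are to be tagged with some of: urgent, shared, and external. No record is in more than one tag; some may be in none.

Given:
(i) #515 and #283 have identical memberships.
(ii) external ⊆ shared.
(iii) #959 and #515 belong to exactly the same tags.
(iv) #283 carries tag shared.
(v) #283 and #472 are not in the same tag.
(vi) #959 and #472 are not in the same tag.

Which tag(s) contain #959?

#959: shared

From (iv): #283 ∈ shared.
(i): #515 matches #283: #515 ∉ urgent.
(i): #515 matches #283: #515 ∈ shared.
(iii): #959 matches #515: #959 ∉ urgent.
(iii): #959 matches #515: #959 ∈ shared.
(v): #472 ∉ shared.
(ii) contrapositive: #472 ∉ external.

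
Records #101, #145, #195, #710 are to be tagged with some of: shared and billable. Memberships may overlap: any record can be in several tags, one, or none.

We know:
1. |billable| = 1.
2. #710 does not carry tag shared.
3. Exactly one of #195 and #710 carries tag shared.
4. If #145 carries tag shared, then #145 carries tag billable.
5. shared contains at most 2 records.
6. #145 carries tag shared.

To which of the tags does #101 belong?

#101: none

From (2): #710 ∉ shared.
From (6): #145 ∈ shared.
(3) (exactly one): #195 ∈ shared.
(4): #145 ∈ billable.
(5): shared already has 2, so the rest are out.
(1): billable already has 1, so the rest are out.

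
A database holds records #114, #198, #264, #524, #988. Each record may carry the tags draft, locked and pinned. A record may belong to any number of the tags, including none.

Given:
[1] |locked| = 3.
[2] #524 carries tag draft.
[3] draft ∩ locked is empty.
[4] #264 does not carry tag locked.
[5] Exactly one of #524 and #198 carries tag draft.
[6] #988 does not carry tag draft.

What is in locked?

locked = {#114, #198, #988}

From (2): #524 ∈ draft.
From (4): #264 ∉ locked.
From (6): #988 ∉ draft.
(3) (disjoint): #524 ∉ locked.
(5) (exactly one): #198 ∉ draft.
(1): only 3 candidates remain for locked, so all are in.
(3) (disjoint): #114 ∉ draft.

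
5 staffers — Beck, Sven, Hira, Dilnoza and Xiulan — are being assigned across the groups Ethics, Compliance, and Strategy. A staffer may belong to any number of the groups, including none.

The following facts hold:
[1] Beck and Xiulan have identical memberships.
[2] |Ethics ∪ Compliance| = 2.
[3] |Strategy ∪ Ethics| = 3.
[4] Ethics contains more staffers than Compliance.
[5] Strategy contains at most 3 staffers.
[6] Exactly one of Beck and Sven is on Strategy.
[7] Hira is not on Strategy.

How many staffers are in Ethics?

From (7): Hira ∉ Strategy.
Suppose Beck ∈ Compliance: no assignment then satisfies all the clues, so Beck ∉ Compliance.

2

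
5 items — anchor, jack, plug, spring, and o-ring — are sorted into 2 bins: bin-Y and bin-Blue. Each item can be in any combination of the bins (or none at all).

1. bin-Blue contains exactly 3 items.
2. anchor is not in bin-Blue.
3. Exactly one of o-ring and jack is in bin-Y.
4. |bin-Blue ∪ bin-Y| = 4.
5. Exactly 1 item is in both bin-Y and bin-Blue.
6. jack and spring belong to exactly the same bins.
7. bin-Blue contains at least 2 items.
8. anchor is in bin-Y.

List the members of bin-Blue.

bin-Blue = {jack, o-ring, spring}

From (2): anchor ∉ bin-Blue.
From (8): anchor ∈ bin-Y.
Suppose jack ∉ bin-Blue: no assignment then satisfies all the clues, so jack ∈ bin-Blue.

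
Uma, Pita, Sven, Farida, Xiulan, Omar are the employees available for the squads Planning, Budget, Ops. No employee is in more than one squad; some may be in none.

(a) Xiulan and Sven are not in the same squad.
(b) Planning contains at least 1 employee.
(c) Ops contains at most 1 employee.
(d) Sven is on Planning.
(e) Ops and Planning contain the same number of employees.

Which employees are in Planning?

Planning = {Sven}

From (d): Sven ∈ Planning.
(a): Xiulan ∉ Planning.
Suppose Uma ∈ Planning: no assignment then satisfies all the clues, so Uma ∉ Planning.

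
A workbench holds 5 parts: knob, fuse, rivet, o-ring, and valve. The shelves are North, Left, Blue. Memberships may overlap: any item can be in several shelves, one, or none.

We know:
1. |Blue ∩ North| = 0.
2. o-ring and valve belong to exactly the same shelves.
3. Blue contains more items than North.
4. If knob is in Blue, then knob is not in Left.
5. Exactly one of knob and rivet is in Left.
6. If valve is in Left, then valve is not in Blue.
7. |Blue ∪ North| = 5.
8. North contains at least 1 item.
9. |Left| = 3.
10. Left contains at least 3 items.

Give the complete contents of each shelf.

North = {o-ring, valve}; Left = {o-ring, rivet, valve}; Blue = {fuse, knob, rivet}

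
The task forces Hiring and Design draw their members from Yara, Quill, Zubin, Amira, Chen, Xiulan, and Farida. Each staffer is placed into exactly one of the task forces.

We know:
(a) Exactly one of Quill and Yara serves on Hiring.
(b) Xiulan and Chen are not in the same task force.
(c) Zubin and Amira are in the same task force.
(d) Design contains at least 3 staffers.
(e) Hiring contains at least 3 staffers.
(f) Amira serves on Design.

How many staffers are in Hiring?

From (f): Amira ∈ Design.
(c): Zubin matches Amira: Zubin ∉ Hiring.
(c): Zubin matches Amira: Zubin ∈ Design.
Suppose Farida ∉ Hiring: no assignment then satisfies all the clues, so Farida ∈ Hiring.

3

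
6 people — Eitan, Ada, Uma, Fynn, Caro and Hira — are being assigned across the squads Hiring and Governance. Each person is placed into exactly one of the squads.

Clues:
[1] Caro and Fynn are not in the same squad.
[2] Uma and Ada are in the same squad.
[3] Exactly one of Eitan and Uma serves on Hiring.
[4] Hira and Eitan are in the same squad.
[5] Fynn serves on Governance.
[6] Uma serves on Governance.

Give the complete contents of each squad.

Hiring = {Caro, Eitan, Hira}; Governance = {Ada, Fynn, Uma}

From (5): Fynn ∈ Governance.
From (6): Uma ∈ Governance.
(1): Caro ∉ Governance.
(2): Ada matches Uma: Ada ∉ Hiring.
(2): Ada matches Uma: Ada ∈ Governance.
(3) (exactly one): Eitan ∈ Hiring.
(4): Hira matches Eitan: Hira ∈ Hiring.
Only one squad left: Caro ∈ Hiring.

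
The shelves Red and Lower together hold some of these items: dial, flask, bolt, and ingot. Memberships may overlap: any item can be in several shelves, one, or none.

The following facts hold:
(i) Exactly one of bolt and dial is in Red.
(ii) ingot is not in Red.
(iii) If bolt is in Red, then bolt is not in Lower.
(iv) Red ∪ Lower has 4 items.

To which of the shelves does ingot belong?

ingot: Lower

From (ii): ingot ∉ Red.
Suppose ingot ∉ Lower: no assignment then satisfies all the clues, so ingot ∈ Lower.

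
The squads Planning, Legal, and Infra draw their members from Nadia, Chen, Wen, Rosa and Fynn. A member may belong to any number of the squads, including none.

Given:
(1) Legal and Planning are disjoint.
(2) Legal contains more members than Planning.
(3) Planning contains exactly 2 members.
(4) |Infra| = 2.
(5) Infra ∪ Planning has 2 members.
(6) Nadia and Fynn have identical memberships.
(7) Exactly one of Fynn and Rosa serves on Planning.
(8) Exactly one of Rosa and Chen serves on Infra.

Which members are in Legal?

Legal = {Chen, Fynn, Nadia}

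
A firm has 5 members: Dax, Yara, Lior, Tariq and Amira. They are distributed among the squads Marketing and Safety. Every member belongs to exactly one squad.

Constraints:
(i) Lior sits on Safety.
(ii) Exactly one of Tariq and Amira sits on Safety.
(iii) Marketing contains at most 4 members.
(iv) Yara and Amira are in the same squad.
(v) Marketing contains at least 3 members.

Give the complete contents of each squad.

Marketing = {Amira, Dax, Yara}; Safety = {Lior, Tariq}

From (i): Lior ∈ Safety.
Suppose Dax ∉ Marketing: no assignment then satisfies all the clues, so Dax ∈ Marketing.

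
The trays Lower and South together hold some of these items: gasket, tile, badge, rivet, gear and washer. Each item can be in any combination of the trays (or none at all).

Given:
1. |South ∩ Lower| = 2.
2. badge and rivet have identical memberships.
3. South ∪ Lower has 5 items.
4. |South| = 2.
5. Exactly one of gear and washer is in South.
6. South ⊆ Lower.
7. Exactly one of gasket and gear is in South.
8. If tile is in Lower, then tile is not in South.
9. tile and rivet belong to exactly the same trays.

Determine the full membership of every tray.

Lower = {badge, gasket, rivet, tile, washer}; South = {gasket, washer}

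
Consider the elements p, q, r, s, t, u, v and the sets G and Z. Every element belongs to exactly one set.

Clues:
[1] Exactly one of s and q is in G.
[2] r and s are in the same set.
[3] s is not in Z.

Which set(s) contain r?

r: G

From (3): s ∉ Z.
(2): r matches s: r ∉ Z.
Only one set left: r ∈ G.
Only one set left: s ∈ G.
(1) (exactly one): q ∉ G.
Only one set left: q ∈ Z.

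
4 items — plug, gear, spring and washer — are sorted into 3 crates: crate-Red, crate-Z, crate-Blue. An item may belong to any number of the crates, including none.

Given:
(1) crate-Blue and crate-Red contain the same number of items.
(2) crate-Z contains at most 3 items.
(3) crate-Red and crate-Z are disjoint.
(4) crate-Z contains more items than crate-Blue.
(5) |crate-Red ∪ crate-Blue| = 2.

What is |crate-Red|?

1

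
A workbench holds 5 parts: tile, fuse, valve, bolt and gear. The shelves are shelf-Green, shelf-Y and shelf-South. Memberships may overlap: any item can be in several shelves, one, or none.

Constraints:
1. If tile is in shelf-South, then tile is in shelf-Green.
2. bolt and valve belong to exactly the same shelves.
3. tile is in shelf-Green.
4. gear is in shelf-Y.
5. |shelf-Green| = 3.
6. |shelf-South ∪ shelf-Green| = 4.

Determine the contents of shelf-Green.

shelf-Green = {bolt, tile, valve}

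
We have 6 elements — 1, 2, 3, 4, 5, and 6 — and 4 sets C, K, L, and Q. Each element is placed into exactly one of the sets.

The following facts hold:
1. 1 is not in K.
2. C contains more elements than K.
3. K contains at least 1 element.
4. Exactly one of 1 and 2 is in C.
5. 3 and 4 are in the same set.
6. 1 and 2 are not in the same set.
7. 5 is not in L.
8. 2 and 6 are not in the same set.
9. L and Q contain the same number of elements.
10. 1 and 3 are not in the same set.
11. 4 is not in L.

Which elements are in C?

From (1): 1 ∉ K.
From (7): 5 ∉ L.
From (11): 4 ∉ L.
(5): 3 matches 4: 3 ∉ L.
Suppose 1 ∈ C: no assignment then satisfies all the clues, so 1 ∉ C.

C = {2, 3, 4}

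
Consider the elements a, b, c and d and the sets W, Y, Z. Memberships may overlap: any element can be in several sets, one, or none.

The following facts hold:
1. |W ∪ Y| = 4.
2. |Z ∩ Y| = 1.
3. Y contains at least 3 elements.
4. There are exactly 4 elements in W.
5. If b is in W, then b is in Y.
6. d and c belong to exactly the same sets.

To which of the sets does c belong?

(4): only 4 candidates remain for W, so all are in.
(5): b ∈ Y.
Suppose c ∉ Y: no assignment then satisfies all the clues, so c ∈ Y.

c: W, Y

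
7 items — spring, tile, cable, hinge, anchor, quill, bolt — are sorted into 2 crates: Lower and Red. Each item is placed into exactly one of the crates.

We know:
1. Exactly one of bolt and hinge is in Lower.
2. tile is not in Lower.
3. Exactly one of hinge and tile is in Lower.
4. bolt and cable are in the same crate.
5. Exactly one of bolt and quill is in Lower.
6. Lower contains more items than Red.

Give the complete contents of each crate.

Lower = {anchor, hinge, quill, spring}; Red = {bolt, cable, tile}

From (2): tile ∉ Lower.
(3) (exactly one): hinge ∈ Lower.
Only one crate left: tile ∈ Red.
(1) (exactly one): bolt ∉ Lower.
(4): cable matches bolt: cable ∉ Lower.
(5) (exactly one): quill ∈ Lower.
Only one crate left: cable ∈ Red.
Only one crate left: bolt ∈ Red.
Suppose spring ∉ Lower: no assignment then satisfies all the clues, so spring ∈ Lower.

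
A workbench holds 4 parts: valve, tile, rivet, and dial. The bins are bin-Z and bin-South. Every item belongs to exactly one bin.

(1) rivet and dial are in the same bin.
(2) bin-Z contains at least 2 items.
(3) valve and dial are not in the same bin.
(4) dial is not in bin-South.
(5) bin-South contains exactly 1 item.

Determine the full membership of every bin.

bin-Z = {dial, rivet, tile}; bin-South = {valve}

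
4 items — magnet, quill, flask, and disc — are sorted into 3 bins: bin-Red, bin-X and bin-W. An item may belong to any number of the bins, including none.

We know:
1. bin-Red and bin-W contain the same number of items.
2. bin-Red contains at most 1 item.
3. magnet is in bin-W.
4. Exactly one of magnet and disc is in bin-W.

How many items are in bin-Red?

1

From (3): magnet ∈ bin-W.
(4) (exactly one): disc ∉ bin-W.
Suppose quill ∈ bin-W: no assignment then satisfies all the clues, so quill ∉ bin-W.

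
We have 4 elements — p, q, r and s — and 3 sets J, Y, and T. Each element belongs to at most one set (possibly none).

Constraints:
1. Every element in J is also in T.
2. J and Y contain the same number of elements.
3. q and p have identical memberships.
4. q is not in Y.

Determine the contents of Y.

Y = {}

From (4): q ∉ Y.
(3): p matches q: p ∉ Y.
Suppose r ∈ Y: no assignment then satisfies all the clues, so r ∉ Y.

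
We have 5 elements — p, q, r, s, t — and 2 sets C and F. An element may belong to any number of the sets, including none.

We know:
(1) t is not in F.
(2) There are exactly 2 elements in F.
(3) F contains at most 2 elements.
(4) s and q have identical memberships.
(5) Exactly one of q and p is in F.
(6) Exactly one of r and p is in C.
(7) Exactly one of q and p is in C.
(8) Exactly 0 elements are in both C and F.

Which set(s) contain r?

r: none

From (1): t ∉ F.
Suppose r ∈ C: no assignment then satisfies all the clues, so r ∉ C.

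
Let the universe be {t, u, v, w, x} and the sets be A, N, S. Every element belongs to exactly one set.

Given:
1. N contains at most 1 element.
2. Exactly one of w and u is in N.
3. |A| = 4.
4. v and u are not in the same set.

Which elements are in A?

A = {t, v, w, x}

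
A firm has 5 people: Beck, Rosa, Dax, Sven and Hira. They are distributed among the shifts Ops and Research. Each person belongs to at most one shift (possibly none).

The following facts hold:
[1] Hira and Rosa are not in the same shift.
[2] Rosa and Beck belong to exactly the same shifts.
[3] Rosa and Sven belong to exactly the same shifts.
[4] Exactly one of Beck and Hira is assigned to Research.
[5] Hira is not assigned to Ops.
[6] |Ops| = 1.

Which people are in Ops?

Ops = {Dax}

From (5): Hira ∉ Ops.
Suppose Beck ∈ Ops: no assignment then satisfies all the clues, so Beck ∉ Ops.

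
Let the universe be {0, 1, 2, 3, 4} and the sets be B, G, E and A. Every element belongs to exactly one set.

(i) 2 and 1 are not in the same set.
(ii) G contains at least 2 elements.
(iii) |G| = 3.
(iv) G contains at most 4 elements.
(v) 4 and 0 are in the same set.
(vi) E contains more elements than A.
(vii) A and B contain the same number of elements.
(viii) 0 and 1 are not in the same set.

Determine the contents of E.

E = {1, 3}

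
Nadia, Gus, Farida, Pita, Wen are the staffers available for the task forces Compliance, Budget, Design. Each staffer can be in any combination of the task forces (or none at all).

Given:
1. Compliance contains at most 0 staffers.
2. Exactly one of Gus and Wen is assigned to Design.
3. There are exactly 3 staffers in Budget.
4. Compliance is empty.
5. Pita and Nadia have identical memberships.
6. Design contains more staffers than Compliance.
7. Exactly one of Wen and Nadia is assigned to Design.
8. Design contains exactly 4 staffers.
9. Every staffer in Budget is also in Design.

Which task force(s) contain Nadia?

Nadia: Budget, Design

(1): Compliance already has 0, so the rest are out.
Suppose Nadia ∉ Budget: no assignment then satisfies all the clues, so Nadia ∈ Budget.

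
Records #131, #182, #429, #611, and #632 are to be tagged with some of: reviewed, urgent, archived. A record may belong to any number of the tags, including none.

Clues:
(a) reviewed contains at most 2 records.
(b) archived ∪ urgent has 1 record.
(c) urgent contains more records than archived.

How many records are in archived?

0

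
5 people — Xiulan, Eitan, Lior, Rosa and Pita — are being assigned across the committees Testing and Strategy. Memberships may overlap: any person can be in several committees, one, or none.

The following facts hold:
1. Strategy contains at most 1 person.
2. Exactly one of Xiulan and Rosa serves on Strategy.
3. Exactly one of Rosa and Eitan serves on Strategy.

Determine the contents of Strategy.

Strategy = {Rosa}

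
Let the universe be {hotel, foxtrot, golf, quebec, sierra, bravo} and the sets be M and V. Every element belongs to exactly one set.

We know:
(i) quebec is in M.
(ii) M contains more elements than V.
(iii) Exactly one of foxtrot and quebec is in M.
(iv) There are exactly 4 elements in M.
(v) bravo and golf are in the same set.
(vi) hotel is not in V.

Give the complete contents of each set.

M = {bravo, golf, hotel, quebec}; V = {foxtrot, sierra}

From (i): quebec ∈ M.
From (vi): hotel ∉ V.
(iii) (exactly one): foxtrot ∉ M.
Only one set left: hotel ∈ M.
Only one set left: foxtrot ∈ V.
Suppose golf ∉ M: no assignment then satisfies all the clues, so golf ∈ M.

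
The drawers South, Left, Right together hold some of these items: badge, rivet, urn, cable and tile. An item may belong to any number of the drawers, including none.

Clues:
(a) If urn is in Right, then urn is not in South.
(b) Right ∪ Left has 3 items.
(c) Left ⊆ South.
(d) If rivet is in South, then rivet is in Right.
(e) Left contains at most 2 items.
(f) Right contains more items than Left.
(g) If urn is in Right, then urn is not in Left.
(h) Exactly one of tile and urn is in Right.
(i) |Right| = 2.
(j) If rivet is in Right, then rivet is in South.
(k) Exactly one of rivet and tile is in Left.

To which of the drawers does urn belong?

urn: Right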